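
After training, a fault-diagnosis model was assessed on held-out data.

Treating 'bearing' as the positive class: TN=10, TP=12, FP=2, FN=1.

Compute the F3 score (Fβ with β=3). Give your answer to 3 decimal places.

Fβ = (1+β²)·TP / ((1+β²)·TP + β²·FN + FP), with β²=9
= 10·12 / (10·12 + 9·1 + 2) = 0.916

0.916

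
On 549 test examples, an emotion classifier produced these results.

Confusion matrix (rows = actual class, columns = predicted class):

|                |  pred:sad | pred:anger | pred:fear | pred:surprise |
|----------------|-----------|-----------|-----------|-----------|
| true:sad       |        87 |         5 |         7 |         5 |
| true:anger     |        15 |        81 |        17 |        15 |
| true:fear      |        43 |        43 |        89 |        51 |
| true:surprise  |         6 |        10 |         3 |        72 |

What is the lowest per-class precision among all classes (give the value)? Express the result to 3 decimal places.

0.503

Per-class precision (TP/(TP+FP)):
  sad: TP=87, FP=15+43+6=64 → 87/151 = 0.5762
  anger: TP=81, FP=5+43+10=58 → 81/139 = 0.5827
  fear: TP=89, FP=7+17+3=27 → 89/116 = 0.7672
  surprise: TP=72, FP=5+15+51=71 → 72/143 = 0.5035
Lowest is class 'surprise' with precision = 0.503.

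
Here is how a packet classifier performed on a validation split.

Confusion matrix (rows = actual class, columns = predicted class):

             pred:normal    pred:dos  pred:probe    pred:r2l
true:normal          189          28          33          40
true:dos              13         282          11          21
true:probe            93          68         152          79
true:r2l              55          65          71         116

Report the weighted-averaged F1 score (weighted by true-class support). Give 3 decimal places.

Per-class F1 score (2·TP/(2·TP+FP+FN)):
  normal: TP=189, FP=13+93+55=161, FN=28+33+40=101 → 378/640 = 0.5906
  dos: TP=282, FP=28+68+65=161, FN=13+11+21=45 → 564/770 = 0.7325
  probe: TP=152, FP=33+11+71=115, FN=93+68+79=240 → 304/659 = 0.4613
  r2l: TP=116, FP=40+21+79=140, FN=55+65+71=191 → 232/563 = 0.4121
Weighted-F1 score = Σ (supportᵢ/N)·F1 scoreᵢ with N=1316: (290/1316)·0.5906 + (327/1316)·0.7325 + (392/1316)·0.4613 + (307/1316)·0.4121 = 0.546

0.546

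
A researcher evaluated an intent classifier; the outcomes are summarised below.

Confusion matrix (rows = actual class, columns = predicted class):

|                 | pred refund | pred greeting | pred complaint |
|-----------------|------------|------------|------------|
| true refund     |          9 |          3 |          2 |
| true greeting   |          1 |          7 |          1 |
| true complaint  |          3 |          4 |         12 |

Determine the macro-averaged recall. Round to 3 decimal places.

0.684

Per-class recall (TP/(TP+FN)):
  refund: TP=9, FN=3+2=5 → 9/14 = 0.6429
  greeting: TP=7, FN=1+1=2 → 7/9 = 0.7778
  complaint: TP=12, FN=3+4=7 → 12/19 = 0.6316
Macro-recall = mean = (0.6429 + 0.7778 + 0.6316) / 3 = 0.684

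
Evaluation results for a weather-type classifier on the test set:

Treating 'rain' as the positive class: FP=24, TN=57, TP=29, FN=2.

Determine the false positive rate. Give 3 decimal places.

FPR = FP/(FP+TN) = 24/(24+57) = 0.296

0.296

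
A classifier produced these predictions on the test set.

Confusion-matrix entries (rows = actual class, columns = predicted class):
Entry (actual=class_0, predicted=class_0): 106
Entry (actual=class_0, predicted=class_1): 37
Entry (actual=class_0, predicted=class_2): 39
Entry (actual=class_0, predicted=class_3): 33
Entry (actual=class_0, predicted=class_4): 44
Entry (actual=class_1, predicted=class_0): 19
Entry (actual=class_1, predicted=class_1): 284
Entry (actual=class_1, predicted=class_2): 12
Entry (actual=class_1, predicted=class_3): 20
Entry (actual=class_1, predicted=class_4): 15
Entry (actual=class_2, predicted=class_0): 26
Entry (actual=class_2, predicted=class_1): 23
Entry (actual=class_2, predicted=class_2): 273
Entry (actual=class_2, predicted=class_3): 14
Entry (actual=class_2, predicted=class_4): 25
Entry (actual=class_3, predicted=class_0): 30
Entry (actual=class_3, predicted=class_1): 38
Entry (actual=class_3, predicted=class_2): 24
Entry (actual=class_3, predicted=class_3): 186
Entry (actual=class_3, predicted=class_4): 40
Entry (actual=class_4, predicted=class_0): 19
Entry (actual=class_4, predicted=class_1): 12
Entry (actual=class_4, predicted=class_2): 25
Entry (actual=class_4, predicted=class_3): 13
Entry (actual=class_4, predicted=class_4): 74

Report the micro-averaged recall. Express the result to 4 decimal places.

Micro-averaging pools counts across classes: ΣTP=923, ΣFP=508, ΣFN=508.
Micro-recall = TP/(TP+FN) on pooled counts = 0.6450 (equals overall accuracy in single-label multiclass).

0.6450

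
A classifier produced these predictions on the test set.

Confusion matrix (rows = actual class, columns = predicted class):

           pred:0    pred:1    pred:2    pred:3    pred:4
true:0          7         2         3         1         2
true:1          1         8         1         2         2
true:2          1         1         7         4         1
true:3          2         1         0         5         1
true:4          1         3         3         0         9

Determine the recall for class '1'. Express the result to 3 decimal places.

0.571

One-vs-rest for '1': TP = diagonal; FP = other classes predicted '1'; FN = '1' predicted as other.
recall = TP/(TP+FN).
1: TP=8, FN=1+1+2+2=6 → 8/14 = 0.5714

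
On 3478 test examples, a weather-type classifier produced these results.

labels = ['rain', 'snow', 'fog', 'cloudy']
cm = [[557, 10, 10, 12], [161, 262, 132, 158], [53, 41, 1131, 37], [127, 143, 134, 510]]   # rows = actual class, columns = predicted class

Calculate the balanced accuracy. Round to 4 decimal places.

0.6918

Balanced accuracy = mean of per-class recall.
  rain: recall = 557/589 = 0.94567
  snow: recall = 262/713 = 0.36746
  fog: recall = 1131/1262 = 0.89620
  cloudy: recall = 510/914 = 0.55799
Mean = (0.94567 + 0.36746 + 0.89620 + 0.55799) / 4 = 0.6918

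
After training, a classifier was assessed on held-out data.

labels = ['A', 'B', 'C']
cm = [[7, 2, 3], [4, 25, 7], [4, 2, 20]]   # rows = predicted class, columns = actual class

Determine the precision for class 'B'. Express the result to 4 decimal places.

0.6944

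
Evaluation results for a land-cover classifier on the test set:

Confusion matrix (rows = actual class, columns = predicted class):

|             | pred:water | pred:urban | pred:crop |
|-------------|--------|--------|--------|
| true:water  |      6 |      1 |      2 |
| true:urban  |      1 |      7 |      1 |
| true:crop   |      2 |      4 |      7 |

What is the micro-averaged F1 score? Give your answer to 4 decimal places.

0.6452

Micro-averaging pools counts across classes: ΣTP=20, ΣFP=11, ΣFN=11.
Micro-F1 score = 2·TP/(2·TP+FP+FN) on pooled counts = 0.6452 (equals overall accuracy in single-label multiclass).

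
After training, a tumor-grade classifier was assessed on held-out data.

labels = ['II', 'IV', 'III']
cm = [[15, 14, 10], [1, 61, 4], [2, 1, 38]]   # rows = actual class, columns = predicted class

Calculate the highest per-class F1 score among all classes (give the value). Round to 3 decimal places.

0.859

Per-class F1 score (2·TP/(2·TP+FP+FN)):
  II: TP=15, FP=1+2=3, FN=14+10=24 → 30/57 = 0.5263
  IV: TP=61, FP=14+1=15, FN=1+4=5 → 122/142 = 0.8592
  III: TP=38, FP=10+4=14, FN=2+1=3 → 76/93 = 0.8172
Highest is class 'IV' with F1 score = 0.859.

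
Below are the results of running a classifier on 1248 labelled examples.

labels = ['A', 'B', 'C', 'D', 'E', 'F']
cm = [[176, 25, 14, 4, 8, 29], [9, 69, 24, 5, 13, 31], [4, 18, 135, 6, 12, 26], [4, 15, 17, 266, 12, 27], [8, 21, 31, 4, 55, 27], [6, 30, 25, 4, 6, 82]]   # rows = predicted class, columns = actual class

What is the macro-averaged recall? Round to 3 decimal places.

Per-class recall (TP/(TP+FN)):
  A: TP=176, FN=9+4+4+8+6=31 → 176/207 = 0.8502
  B: TP=69, FN=25+18+15+21+30=109 → 69/178 = 0.3876
  C: TP=135, FN=14+24+17+31+25=111 → 135/246 = 0.5488
  D: TP=266, FN=4+5+6+4+4=23 → 266/289 = 0.9204
  E: TP=55, FN=8+13+12+12+6=51 → 55/106 = 0.5189
  F: TP=82, FN=29+31+26+27+27=140 → 82/222 = 0.3694
Macro-recall = mean = (0.8502 + 0.3876 + 0.5488 + 0.9204 + 0.5189 + 0.3694) / 6 = 0.599

0.599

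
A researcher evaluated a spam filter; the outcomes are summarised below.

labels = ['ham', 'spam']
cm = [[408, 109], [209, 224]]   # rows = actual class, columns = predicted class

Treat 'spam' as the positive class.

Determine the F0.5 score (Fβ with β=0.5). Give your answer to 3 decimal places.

Fβ = (1+β²)·TP / ((1+β²)·TP + β²·FN + FP), with β²=1/4
= 1.25·224 / (1.25·224 + 0.25·209 + 109) = 0.635

0.635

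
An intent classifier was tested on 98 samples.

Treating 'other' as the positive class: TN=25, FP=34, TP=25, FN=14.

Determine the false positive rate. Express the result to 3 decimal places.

0.576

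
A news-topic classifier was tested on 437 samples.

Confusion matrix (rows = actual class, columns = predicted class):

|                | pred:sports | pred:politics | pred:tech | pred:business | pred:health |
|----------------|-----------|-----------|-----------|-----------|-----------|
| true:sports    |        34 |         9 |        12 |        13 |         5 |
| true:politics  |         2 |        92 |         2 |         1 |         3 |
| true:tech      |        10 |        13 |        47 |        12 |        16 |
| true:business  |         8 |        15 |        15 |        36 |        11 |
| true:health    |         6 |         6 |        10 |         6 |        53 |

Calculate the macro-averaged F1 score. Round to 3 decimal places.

Per-class F1 score (2·TP/(2·TP+FP+FN)):
  sports: TP=34, FP=2+10+8+6=26, FN=9+12+13+5=39 → 68/133 = 0.5113
  politics: TP=92, FP=9+13+15+6=43, FN=2+2+1+3=8 → 184/235 = 0.7830
  tech: TP=47, FP=12+2+15+10=39, FN=10+13+12+16=51 → 94/184 = 0.5109
  business: TP=36, FP=13+1+12+6=32, FN=8+15+15+11=49 → 72/153 = 0.4706
  health: TP=53, FP=5+3+16+11=35, FN=6+6+10+6=28 → 106/169 = 0.6272
Macro-F1 score = mean = (0.5113 + 0.7830 + 0.5109 + 0.4706 + 0.6272) / 5 = 0.581

0.581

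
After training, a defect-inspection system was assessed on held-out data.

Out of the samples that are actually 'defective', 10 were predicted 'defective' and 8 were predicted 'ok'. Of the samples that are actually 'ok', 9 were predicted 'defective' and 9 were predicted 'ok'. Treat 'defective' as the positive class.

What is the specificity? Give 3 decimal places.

0.500

Specificity = TN/(TN+FP) = 9/(9+9) = 0.500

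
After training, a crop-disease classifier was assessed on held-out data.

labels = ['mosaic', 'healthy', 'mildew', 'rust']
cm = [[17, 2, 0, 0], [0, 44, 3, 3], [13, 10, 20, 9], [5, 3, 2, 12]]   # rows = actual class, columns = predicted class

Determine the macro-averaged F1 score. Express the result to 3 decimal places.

Per-class F1 score (2·TP/(2·TP+FP+FN)):
  mosaic: TP=17, FP=0+13+5=18, FN=2+0+0=2 → 34/54 = 0.6296
  healthy: TP=44, FP=2+10+3=15, FN=0+3+3=6 → 88/109 = 0.8073
  mildew: TP=20, FP=0+3+2=5, FN=13+10+9=32 → 40/77 = 0.5195
  rust: TP=12, FP=0+3+9=12, FN=5+3+2=10 → 24/46 = 0.5217
Macro-F1 score = mean = (0.6296 + 0.8073 + 0.5195 + 0.5217) / 4 = 0.620

0.620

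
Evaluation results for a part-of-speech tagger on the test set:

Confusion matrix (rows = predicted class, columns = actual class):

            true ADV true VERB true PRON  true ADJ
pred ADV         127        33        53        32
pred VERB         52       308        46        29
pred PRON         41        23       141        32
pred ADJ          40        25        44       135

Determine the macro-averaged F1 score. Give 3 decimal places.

Per-class F1 score (2·TP/(2·TP+FP+FN)):
  ADV: TP=127, FP=33+53+32=118, FN=52+41+40=133 → 254/505 = 0.5030
  VERB: TP=308, FP=52+46+29=127, FN=33+23+25=81 → 616/824 = 0.7476
  PRON: TP=141, FP=41+23+32=96, FN=53+46+44=143 → 282/521 = 0.5413
  ADJ: TP=135, FP=40+25+44=109, FN=32+29+32=93 → 270/472 = 0.5720
Macro-F1 score = mean = (0.5030 + 0.7476 + 0.5413 + 0.5720) / 4 = 0.591

0.591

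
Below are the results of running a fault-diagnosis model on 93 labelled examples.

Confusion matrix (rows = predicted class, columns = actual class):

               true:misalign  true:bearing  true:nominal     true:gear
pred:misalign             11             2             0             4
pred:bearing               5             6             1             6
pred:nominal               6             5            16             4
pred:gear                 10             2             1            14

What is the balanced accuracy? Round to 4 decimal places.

Balanced accuracy = mean of per-class recall.
  misalign: recall = 11/32 = 0.34375
  bearing: recall = 6/15 = 0.40000
  nominal: recall = 16/18 = 0.88889
  gear: recall = 14/28 = 0.50000
Mean = (0.34375 + 0.40000 + 0.88889 + 0.50000) / 4 = 0.5332

0.5332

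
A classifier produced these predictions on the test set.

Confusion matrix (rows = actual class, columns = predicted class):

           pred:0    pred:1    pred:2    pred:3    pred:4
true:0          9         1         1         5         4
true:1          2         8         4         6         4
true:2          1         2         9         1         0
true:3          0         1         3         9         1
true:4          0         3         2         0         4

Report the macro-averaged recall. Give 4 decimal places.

Per-class recall (TP/(TP+FN)):
  0: TP=9, FN=1+1+5+4=11 → 9/20 = 0.45000
  1: TP=8, FN=2+4+6+4=16 → 8/24 = 0.33333
  2: TP=9, FN=1+2+1+0=4 → 9/13 = 0.69231
  3: TP=9, FN=0+1+3+1=5 → 9/14 = 0.64286
  4: TP=4, FN=0+3+2+0=5 → 4/9 = 0.44444
Macro-recall = mean = (0.45000 + 0.33333 + 0.69231 + 0.64286 + 0.44444) / 5 = 0.5126

0.5126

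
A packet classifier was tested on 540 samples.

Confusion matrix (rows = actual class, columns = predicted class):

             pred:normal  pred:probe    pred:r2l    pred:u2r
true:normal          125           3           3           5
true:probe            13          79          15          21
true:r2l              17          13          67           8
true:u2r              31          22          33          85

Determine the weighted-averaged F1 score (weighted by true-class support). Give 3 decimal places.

Per-class F1 score (2·TP/(2·TP+FP+FN)):
  normal: TP=125, FP=13+17+31=61, FN=3+3+5=11 → 250/322 = 0.7764
  probe: TP=79, FP=3+13+22=38, FN=13+15+21=49 → 158/245 = 0.6449
  r2l: TP=67, FP=3+15+33=51, FN=17+13+8=38 → 134/223 = 0.6009
  u2r: TP=85, FP=5+21+8=34, FN=31+22+33=86 → 170/290 = 0.5862
Weighted-F1 score = Σ (supportᵢ/N)·F1 scoreᵢ with N=540: (136/540)·0.7764 + (128/540)·0.6449 + (105/540)·0.6009 + (171/540)·0.5862 = 0.651

0.651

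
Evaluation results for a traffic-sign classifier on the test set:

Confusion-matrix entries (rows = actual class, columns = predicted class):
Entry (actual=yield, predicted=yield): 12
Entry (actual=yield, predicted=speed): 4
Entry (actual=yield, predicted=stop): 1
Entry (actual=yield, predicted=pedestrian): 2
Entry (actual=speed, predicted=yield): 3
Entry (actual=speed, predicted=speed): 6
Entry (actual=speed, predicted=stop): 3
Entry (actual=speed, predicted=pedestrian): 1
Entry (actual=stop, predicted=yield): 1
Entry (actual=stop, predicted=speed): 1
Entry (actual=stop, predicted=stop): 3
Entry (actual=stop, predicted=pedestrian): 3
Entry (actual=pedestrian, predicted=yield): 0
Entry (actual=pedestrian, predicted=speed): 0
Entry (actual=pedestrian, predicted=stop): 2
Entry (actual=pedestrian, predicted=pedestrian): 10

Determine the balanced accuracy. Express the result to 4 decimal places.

Balanced accuracy = mean of per-class recall.
  yield: recall = 12/19 = 0.63158
  speed: recall = 6/13 = 0.46154
  stop: recall = 3/8 = 0.37500
  pedestrian: recall = 10/12 = 0.83333
Mean = (0.63158 + 0.46154 + 0.37500 + 0.83333) / 4 = 0.5754

0.5754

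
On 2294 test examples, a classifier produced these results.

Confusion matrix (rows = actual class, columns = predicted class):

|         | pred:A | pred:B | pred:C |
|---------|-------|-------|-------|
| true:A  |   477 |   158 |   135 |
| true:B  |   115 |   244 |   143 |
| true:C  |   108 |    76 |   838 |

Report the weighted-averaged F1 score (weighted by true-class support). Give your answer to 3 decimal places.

Per-class F1 score (2·TP/(2·TP+FP+FN)):
  A: TP=477, FP=115+108=223, FN=158+135=293 → 954/1470 = 0.6490
  B: TP=244, FP=158+76=234, FN=115+143=258 → 488/980 = 0.4980
  C: TP=838, FP=135+143=278, FN=108+76=184 → 1676/2138 = 0.7839
Weighted-F1 score = Σ (supportᵢ/N)·F1 scoreᵢ with N=2294: (770/2294)·0.6490 + (502/2294)·0.4980 + (1022/2294)·0.7839 = 0.676

0.676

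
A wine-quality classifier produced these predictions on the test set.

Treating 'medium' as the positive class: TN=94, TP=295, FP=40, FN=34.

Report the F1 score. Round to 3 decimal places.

0.889

Precision = TP/(TP+FP) = 295/335 = 0.8806
Recall = TP/(TP+FN) = 295/329 = 0.8967
F1 = 2·TP/(2·TP+FP+FN) = 590/664 = 0.889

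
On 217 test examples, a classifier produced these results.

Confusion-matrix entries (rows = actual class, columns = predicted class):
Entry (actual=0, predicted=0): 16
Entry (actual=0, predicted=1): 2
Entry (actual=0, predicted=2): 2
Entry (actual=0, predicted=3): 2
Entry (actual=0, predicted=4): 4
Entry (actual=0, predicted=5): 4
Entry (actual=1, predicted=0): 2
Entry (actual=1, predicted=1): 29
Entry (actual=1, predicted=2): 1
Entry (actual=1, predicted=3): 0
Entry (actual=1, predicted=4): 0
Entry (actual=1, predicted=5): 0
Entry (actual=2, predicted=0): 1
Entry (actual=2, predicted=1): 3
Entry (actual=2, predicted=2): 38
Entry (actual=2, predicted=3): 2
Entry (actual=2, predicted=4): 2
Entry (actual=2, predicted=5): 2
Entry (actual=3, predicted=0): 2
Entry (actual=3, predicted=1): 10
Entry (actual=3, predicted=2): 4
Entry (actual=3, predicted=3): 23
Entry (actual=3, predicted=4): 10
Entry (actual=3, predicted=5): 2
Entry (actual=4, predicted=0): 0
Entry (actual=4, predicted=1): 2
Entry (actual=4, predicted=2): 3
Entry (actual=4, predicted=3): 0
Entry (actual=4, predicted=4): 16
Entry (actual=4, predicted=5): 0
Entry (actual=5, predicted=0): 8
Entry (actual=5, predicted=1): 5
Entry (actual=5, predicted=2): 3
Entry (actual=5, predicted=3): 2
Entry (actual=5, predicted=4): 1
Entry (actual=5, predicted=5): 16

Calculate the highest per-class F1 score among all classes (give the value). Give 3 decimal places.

Per-class F1 score (2·TP/(2·TP+FP+FN)):
  0: TP=16, FP=2+1+2+0+8=13, FN=2+2+2+4+4=14 → 32/59 = 0.5424
  1: TP=29, FP=2+3+10+2+5=22, FN=2+1+0+0+0=3 → 58/83 = 0.6988
  2: TP=38, FP=2+1+4+3+3=13, FN=1+3+2+2+2=10 → 76/99 = 0.7677
  3: TP=23, FP=2+0+2+0+2=6, FN=2+10+4+10+2=28 → 46/80 = 0.5750
  4: TP=16, FP=4+0+2+10+1=17, FN=0+2+3+0+0=5 → 32/54 = 0.5926
  5: TP=16, FP=4+0+2+2+0=8, FN=8+5+3+2+1=19 → 32/59 = 0.5424
Highest is class '2' with F1 score = 0.768.

0.768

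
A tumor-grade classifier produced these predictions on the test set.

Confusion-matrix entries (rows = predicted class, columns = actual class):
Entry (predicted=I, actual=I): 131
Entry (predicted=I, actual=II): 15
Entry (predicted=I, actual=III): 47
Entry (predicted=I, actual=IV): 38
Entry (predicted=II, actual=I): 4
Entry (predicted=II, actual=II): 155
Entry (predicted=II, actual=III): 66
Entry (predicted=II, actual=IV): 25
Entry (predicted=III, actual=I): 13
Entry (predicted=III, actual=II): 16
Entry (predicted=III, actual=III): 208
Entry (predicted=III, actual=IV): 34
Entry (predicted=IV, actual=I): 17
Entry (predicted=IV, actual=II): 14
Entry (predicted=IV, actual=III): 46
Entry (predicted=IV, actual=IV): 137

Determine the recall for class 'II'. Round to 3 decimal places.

0.775

One-vs-rest for 'II': TP = diagonal; FP = other classes predicted 'II'; FN = 'II' predicted as other.
recall = TP/(TP+FN).
II: TP=155, FN=15+16+14=45 → 155/200 = 0.7750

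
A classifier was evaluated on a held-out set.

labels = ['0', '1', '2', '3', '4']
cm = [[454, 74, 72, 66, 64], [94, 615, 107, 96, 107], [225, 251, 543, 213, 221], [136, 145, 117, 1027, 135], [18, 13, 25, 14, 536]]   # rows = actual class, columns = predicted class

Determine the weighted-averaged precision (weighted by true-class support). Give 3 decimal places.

Per-class precision (TP/(TP+FP)):
  0: TP=454, FP=94+225+136+18=473 → 454/927 = 0.4898
  1: TP=615, FP=74+251+145+13=483 → 615/1098 = 0.5601
  2: TP=543, FP=72+107+117+25=321 → 543/864 = 0.6285
  3: TP=1027, FP=66+96+213+14=389 → 1027/1416 = 0.7253
  4: TP=536, FP=64+107+221+135=527 → 536/1063 = 0.5042
Weighted-precision = Σ (supportᵢ/N)·precisionᵢ with N=5368: (730/5368)·0.4898 + (1019/5368)·0.5601 + (1453/5368)·0.6285 + (1560/5368)·0.7253 + (606/5368)·0.5042 = 0.611

0.611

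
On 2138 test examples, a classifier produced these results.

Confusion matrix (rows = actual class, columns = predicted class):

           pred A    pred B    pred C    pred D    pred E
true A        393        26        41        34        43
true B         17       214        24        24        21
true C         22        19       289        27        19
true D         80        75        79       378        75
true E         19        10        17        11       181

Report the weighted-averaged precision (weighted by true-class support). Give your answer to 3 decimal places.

Per-class precision (TP/(TP+FP)):
  A: TP=393, FP=17+22+80+19=138 → 393/531 = 0.7401
  B: TP=214, FP=26+19+75+10=130 → 214/344 = 0.6221
  C: TP=289, FP=41+24+79+17=161 → 289/450 = 0.6422
  D: TP=378, FP=34+24+27+11=96 → 378/474 = 0.7975
  E: TP=181, FP=43+21+19+75=158 → 181/339 = 0.5339
Weighted-precision = Σ (supportᵢ/N)·precisionᵢ with N=2138: (537/2138)·0.7401 + (300/2138)·0.6221 + (376/2138)·0.6422 + (687/2138)·0.7975 + (238/2138)·0.5339 = 0.702

0.702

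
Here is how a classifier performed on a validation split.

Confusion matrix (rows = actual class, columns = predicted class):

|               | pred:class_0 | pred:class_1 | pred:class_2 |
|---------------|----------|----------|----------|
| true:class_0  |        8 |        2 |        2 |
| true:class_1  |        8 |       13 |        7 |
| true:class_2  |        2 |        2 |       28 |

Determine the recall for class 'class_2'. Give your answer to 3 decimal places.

0.875

One-vs-rest for 'class_2': TP = diagonal; FP = other classes predicted 'class_2'; FN = 'class_2' predicted as other.
recall = TP/(TP+FN).
class_2: TP=28, FN=2+2=4 → 28/32 = 0.8750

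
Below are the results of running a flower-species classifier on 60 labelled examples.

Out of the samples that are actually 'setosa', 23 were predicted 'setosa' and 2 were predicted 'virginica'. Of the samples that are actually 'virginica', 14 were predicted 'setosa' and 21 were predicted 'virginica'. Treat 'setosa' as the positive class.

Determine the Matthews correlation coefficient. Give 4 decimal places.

0.5273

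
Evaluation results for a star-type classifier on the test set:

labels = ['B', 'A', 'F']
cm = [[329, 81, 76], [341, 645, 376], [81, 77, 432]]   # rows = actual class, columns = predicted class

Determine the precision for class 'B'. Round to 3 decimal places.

0.438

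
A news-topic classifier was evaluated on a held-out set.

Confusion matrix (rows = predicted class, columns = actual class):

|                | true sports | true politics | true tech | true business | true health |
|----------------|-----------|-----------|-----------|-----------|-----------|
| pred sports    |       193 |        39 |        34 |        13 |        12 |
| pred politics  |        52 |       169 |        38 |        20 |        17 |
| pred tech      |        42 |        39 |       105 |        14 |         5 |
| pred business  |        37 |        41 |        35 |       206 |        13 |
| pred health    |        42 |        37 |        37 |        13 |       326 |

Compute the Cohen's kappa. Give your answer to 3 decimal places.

0.538

Observed agreement pₒ = trace/N = 999/1579 = 0.6327
Expected agreement pₑ = Σ (rowᵢ·colᵢ)/N² = (366·291 + 325·296 + 249·205 + 266·332 + 373·455)/1579² = 0.2053
κ = (pₒ − pₑ)/(1 − pₑ) = (0.6327 − 0.2053)/(1 − 0.2053) = 0.538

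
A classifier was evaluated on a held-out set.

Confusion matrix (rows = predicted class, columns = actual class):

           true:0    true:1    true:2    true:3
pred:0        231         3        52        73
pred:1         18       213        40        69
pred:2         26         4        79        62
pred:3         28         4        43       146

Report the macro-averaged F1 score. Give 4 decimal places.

Per-class F1 score (2·TP/(2·TP+FP+FN)):
  0: TP=231, FP=3+52+73=128, FN=18+26+28=72 → 462/662 = 0.69789
  1: TP=213, FP=18+40+69=127, FN=3+4+4=11 → 426/564 = 0.75532
  2: TP=79, FP=26+4+62=92, FN=52+40+43=135 → 158/385 = 0.41039
  3: TP=146, FP=28+4+43=75, FN=73+69+62=204 → 292/571 = 0.51138
Macro-F1 score = mean = (0.69789 + 0.75532 + 0.41039 + 0.51138) / 4 = 0.5937

0.5937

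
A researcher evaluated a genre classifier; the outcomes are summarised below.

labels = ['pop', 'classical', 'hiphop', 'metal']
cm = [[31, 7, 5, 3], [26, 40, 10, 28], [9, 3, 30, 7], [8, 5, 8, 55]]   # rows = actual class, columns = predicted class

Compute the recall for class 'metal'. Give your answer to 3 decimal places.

0.724

One-vs-rest for 'metal': TP = diagonal; FP = other classes predicted 'metal'; FN = 'metal' predicted as other.
recall = TP/(TP+FN).
metal: TP=55, FN=8+5+8=21 → 55/76 = 0.7237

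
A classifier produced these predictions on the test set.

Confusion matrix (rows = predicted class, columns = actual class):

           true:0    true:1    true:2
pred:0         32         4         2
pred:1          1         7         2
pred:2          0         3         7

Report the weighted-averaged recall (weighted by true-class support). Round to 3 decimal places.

0.793

Per-class recall (TP/(TP+FN)):
  0: TP=32, FN=1+0=1 → 32/33 = 0.9697
  1: TP=7, FN=4+3=7 → 7/14 = 0.5000
  2: TP=7, FN=2+2=4 → 7/11 = 0.6364
Weighted-recall = Σ (supportᵢ/N)·recallᵢ with N=58: (33/58)·0.9697 + (14/58)·0.5000 + (11/58)·0.6364 = 0.793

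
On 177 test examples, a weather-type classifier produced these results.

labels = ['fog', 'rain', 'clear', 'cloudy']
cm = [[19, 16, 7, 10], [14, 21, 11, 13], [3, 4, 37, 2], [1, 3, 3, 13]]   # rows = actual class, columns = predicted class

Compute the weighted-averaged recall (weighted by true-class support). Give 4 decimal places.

0.5085

Per-class recall (TP/(TP+FN)):
  fog: TP=19, FN=16+7+10=33 → 19/52 = 0.36538
  rain: TP=21, FN=14+11+13=38 → 21/59 = 0.35593
  clear: TP=37, FN=3+4+2=9 → 37/46 = 0.80435
  cloudy: TP=13, FN=1+3+3=7 → 13/20 = 0.65000
Weighted-recall = Σ (supportᵢ/N)·recallᵢ with N=177: (52/177)·0.36538 + (59/177)·0.35593 + (46/177)·0.80435 + (20/177)·0.65000 = 0.5085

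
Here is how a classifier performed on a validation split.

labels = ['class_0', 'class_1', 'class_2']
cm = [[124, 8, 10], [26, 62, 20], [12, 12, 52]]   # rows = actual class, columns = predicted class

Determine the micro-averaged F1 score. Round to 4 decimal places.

Micro-averaging pools counts across classes: ΣTP=238, ΣFP=88, ΣFN=88.
Micro-F1 score = 2·TP/(2·TP+FP+FN) on pooled counts = 0.7301 (equals overall accuracy in single-label multiclass).

0.7301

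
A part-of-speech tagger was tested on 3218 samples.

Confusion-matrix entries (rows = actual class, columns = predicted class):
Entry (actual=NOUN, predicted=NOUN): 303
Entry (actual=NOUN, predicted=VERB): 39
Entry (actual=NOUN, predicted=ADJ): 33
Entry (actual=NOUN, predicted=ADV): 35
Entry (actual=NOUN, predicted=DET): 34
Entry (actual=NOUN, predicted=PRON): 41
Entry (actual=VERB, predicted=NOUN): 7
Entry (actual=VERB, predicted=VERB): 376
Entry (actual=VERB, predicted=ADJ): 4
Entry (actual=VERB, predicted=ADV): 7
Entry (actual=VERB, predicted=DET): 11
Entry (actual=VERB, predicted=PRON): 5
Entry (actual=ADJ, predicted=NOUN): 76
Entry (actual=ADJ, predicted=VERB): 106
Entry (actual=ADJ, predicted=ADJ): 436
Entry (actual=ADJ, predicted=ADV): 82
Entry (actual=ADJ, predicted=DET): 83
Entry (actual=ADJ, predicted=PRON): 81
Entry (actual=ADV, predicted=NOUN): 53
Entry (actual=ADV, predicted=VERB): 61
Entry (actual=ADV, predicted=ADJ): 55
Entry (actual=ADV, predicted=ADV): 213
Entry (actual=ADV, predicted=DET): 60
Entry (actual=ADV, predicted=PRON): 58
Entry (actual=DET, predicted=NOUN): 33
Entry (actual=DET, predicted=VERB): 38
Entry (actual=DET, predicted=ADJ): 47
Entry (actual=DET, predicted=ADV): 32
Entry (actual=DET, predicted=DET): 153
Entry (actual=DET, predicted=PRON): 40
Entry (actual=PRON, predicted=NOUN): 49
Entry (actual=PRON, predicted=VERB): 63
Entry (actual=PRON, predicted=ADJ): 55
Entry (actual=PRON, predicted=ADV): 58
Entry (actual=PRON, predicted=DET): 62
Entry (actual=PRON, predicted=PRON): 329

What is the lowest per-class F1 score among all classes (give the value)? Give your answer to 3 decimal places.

0.410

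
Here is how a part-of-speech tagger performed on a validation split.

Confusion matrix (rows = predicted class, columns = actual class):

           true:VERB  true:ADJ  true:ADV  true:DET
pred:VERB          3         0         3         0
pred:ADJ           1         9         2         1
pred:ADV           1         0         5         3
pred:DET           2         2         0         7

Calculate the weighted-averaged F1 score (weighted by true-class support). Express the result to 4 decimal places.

0.6088

Per-class F1 score (2·TP/(2·TP+FP+FN)):
  VERB: TP=3, FP=0+3+0=3, FN=1+1+2=4 → 6/13 = 0.46154
  ADJ: TP=9, FP=1+2+1=4, FN=0+0+2=2 → 18/24 = 0.75000
  ADV: TP=5, FP=1+0+3=4, FN=3+2+0=5 → 10/19 = 0.52632
  DET: TP=7, FP=2+2+0=4, FN=0+1+3=4 → 14/22 = 0.63636
Weighted-F1 score = Σ (supportᵢ/N)·F1 scoreᵢ with N=39: (7/39)·0.46154 + (11/39)·0.75000 + (10/39)·0.52632 + (11/39)·0.63636 = 0.6088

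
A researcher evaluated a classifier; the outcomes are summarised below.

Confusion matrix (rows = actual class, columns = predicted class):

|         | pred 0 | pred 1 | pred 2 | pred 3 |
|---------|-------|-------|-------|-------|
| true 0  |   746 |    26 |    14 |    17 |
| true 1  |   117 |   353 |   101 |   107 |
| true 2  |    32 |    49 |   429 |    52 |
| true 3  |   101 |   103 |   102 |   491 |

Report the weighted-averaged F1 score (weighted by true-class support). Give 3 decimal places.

Per-class F1 score (2·TP/(2·TP+FP+FN)):
  0: TP=746, FP=117+32+101=250, FN=26+14+17=57 → 1492/1799 = 0.8293
  1: TP=353, FP=26+49+103=178, FN=117+101+107=325 → 706/1209 = 0.5840
  2: TP=429, FP=14+101+102=217, FN=32+49+52=133 → 858/1208 = 0.7103
  3: TP=491, FP=17+107+52=176, FN=101+103+102=306 → 982/1464 = 0.6708
Weighted-F1 score = Σ (supportᵢ/N)·F1 scoreᵢ with N=2840: (803/2840)·0.8293 + (678/2840)·0.5840 + (562/2840)·0.7103 + (797/2840)·0.6708 = 0.703

0.703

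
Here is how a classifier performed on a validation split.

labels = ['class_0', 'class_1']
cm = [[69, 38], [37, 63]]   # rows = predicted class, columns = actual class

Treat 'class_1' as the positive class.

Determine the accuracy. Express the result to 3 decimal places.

0.638

Accuracy = (TP+TN)/N = (63+69)/207 = 0.638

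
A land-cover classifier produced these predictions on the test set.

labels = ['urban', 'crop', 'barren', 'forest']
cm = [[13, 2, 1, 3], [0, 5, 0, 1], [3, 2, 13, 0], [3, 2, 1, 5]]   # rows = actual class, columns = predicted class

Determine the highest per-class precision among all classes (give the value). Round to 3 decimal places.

0.867

Per-class precision (TP/(TP+FP)):
  urban: TP=13, FP=0+3+3=6 → 13/19 = 0.6842
  crop: TP=5, FP=2+2+2=6 → 5/11 = 0.4545
  barren: TP=13, FP=1+0+1=2 → 13/15 = 0.8667
  forest: TP=5, FP=3+1+0=4 → 5/9 = 0.5556
Highest is class 'barren' with precision = 0.867.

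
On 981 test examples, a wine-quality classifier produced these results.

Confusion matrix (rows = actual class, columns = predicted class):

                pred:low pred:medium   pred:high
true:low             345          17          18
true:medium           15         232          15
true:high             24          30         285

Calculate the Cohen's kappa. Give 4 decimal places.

Observed agreement pₒ = trace/N = 862/981 = 0.87870
Expected agreement pₑ = Σ (rowᵢ·colᵢ)/N² = (380·384 + 262·279 + 339·318)/981² = 0.33960
κ = (pₒ − pₑ)/(1 − pₑ) = (0.87870 − 0.33960)/(1 − 0.33960) = 0.8163

0.8163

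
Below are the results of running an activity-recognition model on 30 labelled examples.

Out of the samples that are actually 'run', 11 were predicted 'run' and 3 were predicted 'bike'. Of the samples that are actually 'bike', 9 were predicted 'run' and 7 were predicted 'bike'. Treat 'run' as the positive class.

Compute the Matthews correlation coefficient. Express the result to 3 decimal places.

0.236

MCC = (TP·TN − FP·FN) / √((TP+FP)(TP+FN)(TN+FP)(TN+FN))
Numerator = 11·7 − 9·3 = 50
Denominator = √(20·14·16·10) = √44800 = 211.6601
MCC = 50 / 211.6601 = 0.236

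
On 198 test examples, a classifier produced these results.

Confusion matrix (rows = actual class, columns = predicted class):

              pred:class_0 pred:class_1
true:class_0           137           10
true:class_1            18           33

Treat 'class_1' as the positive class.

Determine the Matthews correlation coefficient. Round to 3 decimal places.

MCC = (TP·TN − FP·FN) / √((TP+FP)(TP+FN)(TN+FP)(TN+FN))
Numerator = 33·137 − 10·18 = 4341
Denominator = √(43·51·147·155) = √49967505 = 7068.7697
MCC = 4341 / 7068.7697 = 0.614

0.614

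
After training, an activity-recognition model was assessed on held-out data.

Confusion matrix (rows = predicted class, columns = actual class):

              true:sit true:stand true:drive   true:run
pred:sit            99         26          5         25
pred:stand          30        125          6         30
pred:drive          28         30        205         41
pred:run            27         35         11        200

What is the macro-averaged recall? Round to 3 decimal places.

0.674

Per-class recall (TP/(TP+FN)):
  sit: TP=99, FN=30+28+27=85 → 99/184 = 0.5380
  stand: TP=125, FN=26+30+35=91 → 125/216 = 0.5787
  drive: TP=205, FN=5+6+11=22 → 205/227 = 0.9031
  run: TP=200, FN=25+30+41=96 → 200/296 = 0.6757
Macro-recall = mean = (0.5380 + 0.5787 + 0.9031 + 0.6757) / 4 = 0.674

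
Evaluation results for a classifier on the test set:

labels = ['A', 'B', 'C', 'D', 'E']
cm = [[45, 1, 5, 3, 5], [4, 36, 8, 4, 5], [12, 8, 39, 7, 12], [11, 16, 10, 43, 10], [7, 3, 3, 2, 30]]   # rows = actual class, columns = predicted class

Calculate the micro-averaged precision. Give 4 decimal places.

Micro-averaging pools counts across classes: ΣTP=193, ΣFP=136, ΣFN=136.
Micro-precision = TP/(TP+FP) on pooled counts = 0.5866 (equals overall accuracy in single-label multiclass).

0.5866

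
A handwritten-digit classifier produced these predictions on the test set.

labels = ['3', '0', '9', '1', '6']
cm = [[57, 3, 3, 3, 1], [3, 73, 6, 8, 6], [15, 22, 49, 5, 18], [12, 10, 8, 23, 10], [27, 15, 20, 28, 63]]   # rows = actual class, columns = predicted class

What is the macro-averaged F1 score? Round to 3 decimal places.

0.531

Per-class F1 score (2·TP/(2·TP+FP+FN)):
  3: TP=57, FP=3+15+12+27=57, FN=3+3+3+1=10 → 114/181 = 0.6298
  0: TP=73, FP=3+22+10+15=50, FN=3+6+8+6=23 → 146/219 = 0.6667
  9: TP=49, FP=3+6+8+20=37, FN=15+22+5+18=60 → 98/195 = 0.5026
  1: TP=23, FP=3+8+5+28=44, FN=12+10+8+10=40 → 46/130 = 0.3538
  6: TP=63, FP=1+6+18+10=35, FN=27+15+20+28=90 → 126/251 = 0.5020
Macro-F1 score = mean = (0.6298 + 0.6667 + 0.5026 + 0.3538 + 0.5020) / 5 = 0.531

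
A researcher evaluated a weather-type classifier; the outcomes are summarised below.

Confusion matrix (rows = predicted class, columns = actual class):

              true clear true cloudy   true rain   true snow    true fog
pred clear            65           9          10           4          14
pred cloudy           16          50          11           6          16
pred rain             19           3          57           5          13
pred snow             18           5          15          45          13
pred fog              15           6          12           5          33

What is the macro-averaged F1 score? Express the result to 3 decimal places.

Per-class F1 score (2·TP/(2·TP+FP+FN)):
  clear: TP=65, FP=9+10+4+14=37, FN=16+19+18+15=68 → 130/235 = 0.5532
  cloudy: TP=50, FP=16+11+6+16=49, FN=9+3+5+6=23 → 100/172 = 0.5814
  rain: TP=57, FP=19+3+5+13=40, FN=10+11+15+12=48 → 114/202 = 0.5644
  snow: TP=45, FP=18+5+15+13=51, FN=4+6+5+5=20 → 90/161 = 0.5590
  fog: TP=33, FP=15+6+12+5=38, FN=14+16+13+13=56 → 66/160 = 0.4125
Macro-F1 score = mean = (0.5532 + 0.5814 + 0.5644 + 0.5590 + 0.4125) / 5 = 0.534

0.534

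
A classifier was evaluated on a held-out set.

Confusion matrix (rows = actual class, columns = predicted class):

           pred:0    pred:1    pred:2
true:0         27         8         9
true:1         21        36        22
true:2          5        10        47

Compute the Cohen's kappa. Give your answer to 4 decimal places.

Observed agreement pₒ = trace/N = 110/185 = 0.59459
Expected agreement pₑ = Σ (rowᵢ·colᵢ)/N² = (44·53 + 79·54 + 62·78)/185² = 0.33408
κ = (pₒ − pₑ)/(1 − pₑ) = (0.59459 − 0.33408)/(1 − 0.33408) = 0.3912

0.3912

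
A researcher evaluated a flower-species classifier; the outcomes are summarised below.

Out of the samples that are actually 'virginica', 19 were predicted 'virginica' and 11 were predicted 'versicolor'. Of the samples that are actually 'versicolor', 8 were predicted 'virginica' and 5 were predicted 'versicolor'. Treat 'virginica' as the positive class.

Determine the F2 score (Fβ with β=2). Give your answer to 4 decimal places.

Fβ = (1+β²)·TP / ((1+β²)·TP + β²·FN + FP), with β²=4
= 5·19 / (5·19 + 4·11 + 8) = 0.6463

0.6463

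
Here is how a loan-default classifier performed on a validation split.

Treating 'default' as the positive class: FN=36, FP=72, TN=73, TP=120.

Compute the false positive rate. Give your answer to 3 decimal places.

FPR = FP/(FP+TN) = 72/(72+73) = 0.497

0.497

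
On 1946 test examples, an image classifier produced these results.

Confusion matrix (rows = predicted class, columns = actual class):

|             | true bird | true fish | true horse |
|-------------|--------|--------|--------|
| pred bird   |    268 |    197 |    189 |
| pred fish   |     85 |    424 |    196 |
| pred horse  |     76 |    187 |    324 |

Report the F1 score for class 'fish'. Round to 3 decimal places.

Treat 'fish' as positive and all other classes as negative.
F1 score = 2·TP/(2·TP+FP+FN).
fish: TP=424, FP=85+196=281, FN=197+187=384 → 848/1513 = 0.5605

0.560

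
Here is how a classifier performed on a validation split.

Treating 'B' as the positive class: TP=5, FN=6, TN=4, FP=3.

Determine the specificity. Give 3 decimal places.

Specificity = TN/(TN+FP) = 4/(4+3) = 0.571

0.571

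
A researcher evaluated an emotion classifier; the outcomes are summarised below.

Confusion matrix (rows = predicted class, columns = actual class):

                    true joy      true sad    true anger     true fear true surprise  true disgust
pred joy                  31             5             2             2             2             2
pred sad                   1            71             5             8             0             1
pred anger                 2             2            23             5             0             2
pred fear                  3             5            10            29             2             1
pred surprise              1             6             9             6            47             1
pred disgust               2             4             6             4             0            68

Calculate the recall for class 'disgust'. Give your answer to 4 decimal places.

0.9067

Take TP from the diagonal, FP from the rest of the 'disgust' prediction marginal, FN from the rest of the 'disgust' actual marginal.
recall = TP/(TP+FN).
disgust: TP=68, FN=2+1+2+1+1=7 → 68/75 = 0.90667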